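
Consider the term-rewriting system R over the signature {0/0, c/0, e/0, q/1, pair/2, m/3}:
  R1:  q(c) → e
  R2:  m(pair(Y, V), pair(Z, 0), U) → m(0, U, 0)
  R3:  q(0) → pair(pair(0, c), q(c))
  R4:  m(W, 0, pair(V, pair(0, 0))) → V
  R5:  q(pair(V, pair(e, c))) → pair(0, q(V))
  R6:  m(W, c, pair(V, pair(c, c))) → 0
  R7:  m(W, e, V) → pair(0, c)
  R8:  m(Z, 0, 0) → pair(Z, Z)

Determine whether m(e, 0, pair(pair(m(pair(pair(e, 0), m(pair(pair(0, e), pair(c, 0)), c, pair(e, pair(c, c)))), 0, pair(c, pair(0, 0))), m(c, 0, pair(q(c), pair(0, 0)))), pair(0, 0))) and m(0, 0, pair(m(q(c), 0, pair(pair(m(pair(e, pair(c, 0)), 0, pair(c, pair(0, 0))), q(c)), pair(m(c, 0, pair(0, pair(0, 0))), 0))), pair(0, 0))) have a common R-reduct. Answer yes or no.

Reduce t₁ = m(e, 0, pair(pair(m(pair(pair(e, 0), m(pair(pair(0, e), pair(c, 0)), c, pair(e, pair(c, c)))), 0, pair(c, pair(0, 0))), m(c, 0, pair(q(c), pair(0, 0)))), pair(0, 0))):
1. m(e, 0, pair(pair(m(pair(pair(e, 0), m(pair(pair(0, e), pair(c, 0)), c, pair(e, pair(c, c)))), 0, pair(c, pair(0, 0))), m(c, 0, pair(q(c), pair(0, 0)))), pair(0, 0)))  →  pair(m(pair(pair(e, 0), m(pair(pair(0, e), pair(c, 0)), c, pair(e, pair(c, c)))), 0, pair(c, pair(0, 0))), m(c, 0, pair(q(c), pair(0, 0))))   [R4 at ε]
2. pair(m(pair(pair(e, 0), m(pair(pair(0, e), pair(c, 0)), c, pair(e, pair(c, c)))), 0, pair(c, pair(0, 0))), m(c, 0, pair(q(c), pair(0, 0))))  →  pair(c, m(c, 0, pair(q(c), pair(0, 0))))   [R4 at 1]
3. pair(c, m(c, 0, pair(q(c), pair(0, 0))))  →  pair(c, q(c))   [R4 at 2]
4. pair(c, q(c))  →  pair(c, e)   [R1 at 2]

Reduce t₂ = m(0, 0, pair(m(q(c), 0, pair(pair(m(pair(e, pair(c, 0)), 0, pair(c, pair(0, 0))), q(c)), pair(m(c, 0, pair(0, pair(0, 0))), 0))), pair(0, 0))):
1. m(0, 0, pair(m(q(c), 0, pair(pair(m(pair(e, pair(c, 0)), 0, pair(c, pair(0, 0))), q(c)), pair(m(c, 0, pair(0, pair(0, 0))), 0))), pair(0, 0)))  →  m(q(c), 0, pair(pair(m(pair(e, pair(c, 0)), 0, pair(c, pair(0, 0))), q(c)), pair(m(c, 0, pair(0, pair(0, 0))), 0)))   [R4 at ε]
2. m(q(c), 0, pair(pair(m(pair(e, pair(c, 0)), 0, pair(c, pair(0, 0))), q(c)), pair(m(c, 0, pair(0, pair(0, 0))), 0)))  →  m(e, 0, pair(pair(m(pair(e, pair(c, 0)), 0, pair(c, pair(0, 0))), q(c)), pair(m(c, 0, pair(0, pair(0, 0))), 0)))   [R1 at 1]
3. m(e, 0, pair(pair(m(pair(e, pair(c, 0)), 0, pair(c, pair(0, 0))), q(c)), pair(m(c, 0, pair(0, pair(0, 0))), 0)))  →  m(e, 0, pair(pair(c, q(c)), pair(m(c, 0, pair(0, pair(0, 0))), 0)))   [R4 at 3.1.1]
4. m(e, 0, pair(pair(c, q(c)), pair(m(c, 0, pair(0, pair(0, 0))), 0)))  →  m(e, 0, pair(pair(c, e), pair(m(c, 0, pair(0, pair(0, 0))), 0)))   [R1 at 3.1.2]
5. m(e, 0, pair(pair(c, e), pair(m(c, 0, pair(0, pair(0, 0))), 0)))  →  m(e, 0, pair(pair(c, e), pair(0, 0)))   [R4 at 3.2.1]
6. m(e, 0, pair(pair(c, e), pair(0, 0)))  →  pair(c, e)   [R4 at ε]

yes — NF(t₁) = pair(c, e), NF(t₂) = pair(c, e)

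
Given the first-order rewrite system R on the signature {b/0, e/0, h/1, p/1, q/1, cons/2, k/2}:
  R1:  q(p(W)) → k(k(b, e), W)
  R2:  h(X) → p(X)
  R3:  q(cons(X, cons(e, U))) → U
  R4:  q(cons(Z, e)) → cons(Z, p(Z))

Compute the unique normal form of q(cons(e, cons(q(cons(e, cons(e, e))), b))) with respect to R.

b

1. q(cons(e, cons(q(cons(e, cons(e, e))), b)))  →  q(cons(e, cons(e, b)))   [R3 at 1.2.1]
2. q(cons(e, cons(e, b)))  →  b   [R3 at ε]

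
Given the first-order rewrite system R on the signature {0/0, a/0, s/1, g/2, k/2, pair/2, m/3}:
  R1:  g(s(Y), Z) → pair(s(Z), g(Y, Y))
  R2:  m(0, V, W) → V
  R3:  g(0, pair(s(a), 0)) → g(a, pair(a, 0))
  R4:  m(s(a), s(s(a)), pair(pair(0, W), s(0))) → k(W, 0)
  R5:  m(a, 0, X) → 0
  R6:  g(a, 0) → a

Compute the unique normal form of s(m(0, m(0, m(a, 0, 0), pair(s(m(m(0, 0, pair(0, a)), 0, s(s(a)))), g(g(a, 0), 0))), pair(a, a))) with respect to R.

s(0)

1. s(m(0, m(0, m(a, 0, 0), pair(s(m(m(0, 0, pair(0, a)), 0, s(s(a)))), g(g(a, 0), 0))), pair(a, a)))  →  s(m(0, m(a, 0, 0), pair(s(m(m(0, 0, pair(0, a)), 0, s(s(a)))), g(g(a, 0), 0))))   [R2 at 1]
2. s(m(0, m(a, 0, 0), pair(s(m(m(0, 0, pair(0, a)), 0, s(s(a)))), g(g(a, 0), 0))))  →  s(m(a, 0, 0))   [R2 at 1]
3. s(m(a, 0, 0))  →  s(0)   [R5 at 1]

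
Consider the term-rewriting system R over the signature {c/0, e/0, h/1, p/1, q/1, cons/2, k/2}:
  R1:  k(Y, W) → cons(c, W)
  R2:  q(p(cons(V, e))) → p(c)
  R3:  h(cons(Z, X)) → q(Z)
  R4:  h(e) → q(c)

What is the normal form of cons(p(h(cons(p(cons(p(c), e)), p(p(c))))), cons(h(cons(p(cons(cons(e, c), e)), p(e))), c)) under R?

1. cons(p(h(cons(p(cons(p(c), e)), p(p(c))))), cons(h(cons(p(cons(cons(e, c), e)), p(e))), c))  →  cons(p(q(p(cons(p(c), e)))), cons(h(cons(p(cons(cons(e, c), e)), p(e))), c))   [R3 at 1.1]
2. cons(p(q(p(cons(p(c), e)))), cons(h(cons(p(cons(cons(e, c), e)), p(e))), c))  →  cons(p(p(c)), cons(h(cons(p(cons(cons(e, c), e)), p(e))), c))   [R2 at 1.1]
3. cons(p(p(c)), cons(h(cons(p(cons(cons(e, c), e)), p(e))), c))  →  cons(p(p(c)), cons(q(p(cons(cons(e, c), e))), c))   [R3 at 2.1]
4. cons(p(p(c)), cons(q(p(cons(cons(e, c), e))), c))  →  cons(p(p(c)), cons(p(c), c))   [R2 at 2.1]

cons(p(p(c)), cons(p(c), c))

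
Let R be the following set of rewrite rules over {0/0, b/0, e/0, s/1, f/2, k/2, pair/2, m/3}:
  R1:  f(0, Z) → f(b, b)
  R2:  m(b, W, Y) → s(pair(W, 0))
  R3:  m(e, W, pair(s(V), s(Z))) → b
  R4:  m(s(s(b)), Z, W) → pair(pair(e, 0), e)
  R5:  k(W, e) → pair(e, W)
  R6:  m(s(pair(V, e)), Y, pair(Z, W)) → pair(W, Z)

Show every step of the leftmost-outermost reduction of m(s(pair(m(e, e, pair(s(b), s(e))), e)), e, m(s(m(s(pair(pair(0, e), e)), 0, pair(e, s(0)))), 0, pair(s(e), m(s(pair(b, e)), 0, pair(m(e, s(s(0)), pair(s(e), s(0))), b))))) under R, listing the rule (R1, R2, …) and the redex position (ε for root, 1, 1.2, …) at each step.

1. m(s(pair(m(e, e, pair(s(b), s(e))), e)), e, m(s(m(s(pair(pair(0, e), e)), 0, pair(e, s(0)))), 0, pair(s(e), m(s(pair(b, e)), 0, pair(m(e, s(s(0)), pair(s(e), s(0))), b)))))  →  m(s(pair(b, e)), e, m(s(m(s(pair(pair(0, e), e)), 0, pair(e, s(0)))), 0, pair(s(e), m(s(pair(b, e)), 0, pair(m(e, s(s(0)), pair(s(e), s(0))), b)))))   [R3 at 1.1.1]
2. m(s(pair(b, e)), e, m(s(m(s(pair(pair(0, e), e)), 0, pair(e, s(0)))), 0, pair(s(e), m(s(pair(b, e)), 0, pair(m(e, s(s(0)), pair(s(e), s(0))), b)))))  →  m(s(pair(b, e)), e, m(s(pair(s(0), e)), 0, pair(s(e), m(s(pair(b, e)), 0, pair(m(e, s(s(0)), pair(s(e), s(0))), b)))))   [R6 at 3.1.1]
3. m(s(pair(b, e)), e, m(s(pair(s(0), e)), 0, pair(s(e), m(s(pair(b, e)), 0, pair(m(e, s(s(0)), pair(s(e), s(0))), b)))))  →  m(s(pair(b, e)), e, pair(m(s(pair(b, e)), 0, pair(m(e, s(s(0)), pair(s(e), s(0))), b)), s(e)))   [R6 at 3]
4. m(s(pair(b, e)), e, pair(m(s(pair(b, e)), 0, pair(m(e, s(s(0)), pair(s(e), s(0))), b)), s(e)))  →  pair(s(e), m(s(pair(b, e)), 0, pair(m(e, s(s(0)), pair(s(e), s(0))), b)))   [R6 at ε]
5. pair(s(e), m(s(pair(b, e)), 0, pair(m(e, s(s(0)), pair(s(e), s(0))), b)))  →  pair(s(e), pair(b, m(e, s(s(0)), pair(s(e), s(0)))))   [R6 at 2]
6. pair(s(e), pair(b, m(e, s(s(0)), pair(s(e), s(0)))))  →  pair(s(e), pair(b, b))   [R3 at 2.2]

pair(s(e), pair(b, b))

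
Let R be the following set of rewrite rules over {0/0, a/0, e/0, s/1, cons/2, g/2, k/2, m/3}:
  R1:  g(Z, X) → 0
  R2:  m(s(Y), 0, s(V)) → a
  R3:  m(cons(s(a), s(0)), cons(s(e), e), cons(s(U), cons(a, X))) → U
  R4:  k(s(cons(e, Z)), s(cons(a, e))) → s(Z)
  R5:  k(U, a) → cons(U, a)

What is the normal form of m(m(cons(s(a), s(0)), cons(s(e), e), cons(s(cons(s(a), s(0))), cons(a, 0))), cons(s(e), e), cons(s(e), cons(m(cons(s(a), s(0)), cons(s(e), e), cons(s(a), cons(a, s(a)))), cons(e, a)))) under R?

e

1. m(m(cons(s(a), s(0)), cons(s(e), e), cons(s(cons(s(a), s(0))), cons(a, 0))), cons(s(e), e), cons(s(e), cons(m(cons(s(a), s(0)), cons(s(e), e), cons(s(a), cons(a, s(a)))), cons(e, a))))  →  m(cons(s(a), s(0)), cons(s(e), e), cons(s(e), cons(m(cons(s(a), s(0)), cons(s(e), e), cons(s(a), cons(a, s(a)))), cons(e, a))))   [R3 at 1]
2. m(cons(s(a), s(0)), cons(s(e), e), cons(s(e), cons(m(cons(s(a), s(0)), cons(s(e), e), cons(s(a), cons(a, s(a)))), cons(e, a))))  →  m(cons(s(a), s(0)), cons(s(e), e), cons(s(e), cons(a, cons(e, a))))   [R3 at 3.2.1]
3. m(cons(s(a), s(0)), cons(s(e), e), cons(s(e), cons(a, cons(e, a))))  →  e   [R3 at ε]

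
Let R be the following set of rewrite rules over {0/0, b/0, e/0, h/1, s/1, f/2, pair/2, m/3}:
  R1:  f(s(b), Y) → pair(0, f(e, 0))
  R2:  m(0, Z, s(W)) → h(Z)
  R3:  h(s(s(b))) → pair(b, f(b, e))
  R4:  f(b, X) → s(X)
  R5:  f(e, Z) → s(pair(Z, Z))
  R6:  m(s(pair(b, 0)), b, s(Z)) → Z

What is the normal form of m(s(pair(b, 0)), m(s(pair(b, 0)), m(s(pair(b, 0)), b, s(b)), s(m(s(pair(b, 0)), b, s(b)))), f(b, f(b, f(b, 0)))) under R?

1. m(s(pair(b, 0)), m(s(pair(b, 0)), m(s(pair(b, 0)), b, s(b)), s(m(s(pair(b, 0)), b, s(b)))), f(b, f(b, f(b, 0))))  →  m(s(pair(b, 0)), m(s(pair(b, 0)), b, s(m(s(pair(b, 0)), b, s(b)))), f(b, f(b, f(b, 0))))   [R6 at 2.2]
2. m(s(pair(b, 0)), m(s(pair(b, 0)), b, s(m(s(pair(b, 0)), b, s(b)))), f(b, f(b, f(b, 0))))  →  m(s(pair(b, 0)), m(s(pair(b, 0)), b, s(b)), f(b, f(b, f(b, 0))))   [R6 at 2]
3. m(s(pair(b, 0)), m(s(pair(b, 0)), b, s(b)), f(b, f(b, f(b, 0))))  →  m(s(pair(b, 0)), b, f(b, f(b, f(b, 0))))   [R6 at 2]
4. m(s(pair(b, 0)), b, f(b, f(b, f(b, 0))))  →  m(s(pair(b, 0)), b, s(f(b, f(b, 0))))   [R4 at 3]
5. m(s(pair(b, 0)), b, s(f(b, f(b, 0))))  →  f(b, f(b, 0))   [R6 at ε]
6. f(b, f(b, 0))  →  s(f(b, 0))   [R4 at ε]
7. s(f(b, 0))  →  s(s(0))   [R4 at 1]

s(s(0))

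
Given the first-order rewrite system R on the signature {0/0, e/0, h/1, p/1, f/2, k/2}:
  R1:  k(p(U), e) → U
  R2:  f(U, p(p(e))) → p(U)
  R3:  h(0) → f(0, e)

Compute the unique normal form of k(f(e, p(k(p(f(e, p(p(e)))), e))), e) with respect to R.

e

1. k(f(e, p(k(p(f(e, p(p(e)))), e))), e)  →  k(f(e, p(f(e, p(p(e))))), e)   [R1 at 1.2.1]
2. k(f(e, p(f(e, p(p(e))))), e)  →  k(f(e, p(p(e))), e)   [R2 at 1.2.1]
3. k(f(e, p(p(e))), e)  →  k(p(e), e)   [R2 at 1]
4. k(p(e), e)  →  e   [R1 at ε]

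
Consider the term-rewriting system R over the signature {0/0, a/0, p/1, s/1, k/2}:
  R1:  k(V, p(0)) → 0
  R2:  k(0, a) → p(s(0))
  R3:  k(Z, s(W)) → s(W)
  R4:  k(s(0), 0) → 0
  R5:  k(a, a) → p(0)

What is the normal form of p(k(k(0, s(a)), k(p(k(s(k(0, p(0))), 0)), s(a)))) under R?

p(s(a))

1. p(k(k(0, s(a)), k(p(k(s(k(0, p(0))), 0)), s(a))))  →  p(k(s(a), k(p(k(s(k(0, p(0))), 0)), s(a))))   [R3 at 1.1]
2. p(k(s(a), k(p(k(s(k(0, p(0))), 0)), s(a))))  →  p(k(s(a), s(a)))   [R3 at 1.2]
3. p(k(s(a), s(a)))  →  p(s(a))   [R3 at 1]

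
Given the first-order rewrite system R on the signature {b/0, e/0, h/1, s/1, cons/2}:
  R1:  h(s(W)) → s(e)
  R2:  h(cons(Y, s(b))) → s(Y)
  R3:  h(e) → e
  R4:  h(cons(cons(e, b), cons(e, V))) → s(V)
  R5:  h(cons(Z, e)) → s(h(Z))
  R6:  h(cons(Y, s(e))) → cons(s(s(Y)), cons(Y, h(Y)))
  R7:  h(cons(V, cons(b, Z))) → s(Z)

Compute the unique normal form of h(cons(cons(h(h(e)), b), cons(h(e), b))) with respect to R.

s(b)

1. h(cons(cons(h(h(e)), b), cons(h(e), b)))  →  h(cons(cons(h(e), b), cons(h(e), b)))   [R3 at 1.1.1.1]
2. h(cons(cons(h(e), b), cons(h(e), b)))  →  h(cons(cons(e, b), cons(h(e), b)))   [R3 at 1.1.1]
3. h(cons(cons(e, b), cons(h(e), b)))  →  h(cons(cons(e, b), cons(e, b)))   [R3 at 1.2.1]
4. h(cons(cons(e, b), cons(e, b)))  →  s(b)   [R4 at ε]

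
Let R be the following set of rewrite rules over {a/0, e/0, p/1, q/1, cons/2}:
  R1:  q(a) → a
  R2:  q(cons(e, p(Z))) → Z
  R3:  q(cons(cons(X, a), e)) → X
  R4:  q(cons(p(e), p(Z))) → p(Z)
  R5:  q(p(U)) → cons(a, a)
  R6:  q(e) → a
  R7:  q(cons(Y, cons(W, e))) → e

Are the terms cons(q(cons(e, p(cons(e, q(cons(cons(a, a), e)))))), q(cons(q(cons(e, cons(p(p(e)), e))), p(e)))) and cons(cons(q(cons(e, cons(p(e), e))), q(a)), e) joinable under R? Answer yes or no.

yes — NF(t₁) = cons(cons(e, a), e), NF(t₂) = cons(cons(e, a), e)

Reduce t₁ = cons(q(cons(e, p(cons(e, q(cons(cons(a, a), e)))))), q(cons(q(cons(e, cons(p(p(e)), e))), p(e)))):
1. cons(q(cons(e, p(cons(e, q(cons(cons(a, a), e)))))), q(cons(q(cons(e, cons(p(p(e)), e))), p(e))))  →  cons(cons(e, q(cons(cons(a, a), e))), q(cons(q(cons(e, cons(p(p(e)), e))), p(e))))   [R2 at 1]
2. cons(cons(e, q(cons(cons(a, a), e))), q(cons(q(cons(e, cons(p(p(e)), e))), p(e))))  →  cons(cons(e, a), q(cons(q(cons(e, cons(p(p(e)), e))), p(e))))   [R3 at 1.2]
3. cons(cons(e, a), q(cons(q(cons(e, cons(p(p(e)), e))), p(e))))  →  cons(cons(e, a), q(cons(e, p(e))))   [R7 at 2.1.1]
4. cons(cons(e, a), q(cons(e, p(e))))  →  cons(cons(e, a), e)   [R2 at 2]

Reduce t₂ = cons(cons(q(cons(e, cons(p(e), e))), q(a)), e):
1. cons(cons(q(cons(e, cons(p(e), e))), q(a)), e)  →  cons(cons(e, q(a)), e)   [R7 at 1.1]
2. cons(cons(e, q(a)), e)  →  cons(cons(e, a), e)   [R1 at 1.2]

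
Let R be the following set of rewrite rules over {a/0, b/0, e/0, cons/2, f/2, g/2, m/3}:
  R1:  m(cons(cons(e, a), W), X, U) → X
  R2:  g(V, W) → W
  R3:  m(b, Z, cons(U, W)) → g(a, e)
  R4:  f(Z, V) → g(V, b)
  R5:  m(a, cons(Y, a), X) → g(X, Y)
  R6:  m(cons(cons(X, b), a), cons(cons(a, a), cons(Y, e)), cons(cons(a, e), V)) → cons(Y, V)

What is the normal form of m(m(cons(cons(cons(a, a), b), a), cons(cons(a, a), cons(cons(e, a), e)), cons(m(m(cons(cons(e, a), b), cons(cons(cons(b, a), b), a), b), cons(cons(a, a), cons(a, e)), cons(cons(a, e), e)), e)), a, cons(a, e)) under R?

1. m(m(cons(cons(cons(a, a), b), a), cons(cons(a, a), cons(cons(e, a), e)), cons(m(m(cons(cons(e, a), b), cons(cons(cons(b, a), b), a), b), cons(cons(a, a), cons(a, e)), cons(cons(a, e), e)), e)), a, cons(a, e))  →  m(m(cons(cons(cons(a, a), b), a), cons(cons(a, a), cons(cons(e, a), e)), cons(m(cons(cons(cons(b, a), b), a), cons(cons(a, a), cons(a, e)), cons(cons(a, e), e)), e)), a, cons(a, e))   [R1 at 1.3.1.1]
2. m(m(cons(cons(cons(a, a), b), a), cons(cons(a, a), cons(cons(e, a), e)), cons(m(cons(cons(cons(b, a), b), a), cons(cons(a, a), cons(a, e)), cons(cons(a, e), e)), e)), a, cons(a, e))  →  m(m(cons(cons(cons(a, a), b), a), cons(cons(a, a), cons(cons(e, a), e)), cons(cons(a, e), e)), a, cons(a, e))   [R6 at 1.3.1]
3. m(m(cons(cons(cons(a, a), b), a), cons(cons(a, a), cons(cons(e, a), e)), cons(cons(a, e), e)), a, cons(a, e))  →  m(cons(cons(e, a), e), a, cons(a, e))   [R6 at 1]
4. m(cons(cons(e, a), e), a, cons(a, e))  →  a   [R1 at ε]

a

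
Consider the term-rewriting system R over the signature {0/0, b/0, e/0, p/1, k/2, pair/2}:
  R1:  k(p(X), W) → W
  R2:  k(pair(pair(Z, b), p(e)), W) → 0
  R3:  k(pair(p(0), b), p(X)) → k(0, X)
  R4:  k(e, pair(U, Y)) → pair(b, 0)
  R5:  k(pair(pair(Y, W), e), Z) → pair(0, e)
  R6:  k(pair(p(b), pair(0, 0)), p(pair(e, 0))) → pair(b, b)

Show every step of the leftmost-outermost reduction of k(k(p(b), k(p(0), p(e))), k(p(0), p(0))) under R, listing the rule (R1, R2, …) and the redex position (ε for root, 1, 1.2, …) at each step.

p(0)

1. k(k(p(b), k(p(0), p(e))), k(p(0), p(0)))  →  k(k(p(0), p(e)), k(p(0), p(0)))   [R1 at 1]
2. k(k(p(0), p(e)), k(p(0), p(0)))  →  k(p(e), k(p(0), p(0)))   [R1 at 1]
3. k(p(e), k(p(0), p(0)))  →  k(p(0), p(0))   [R1 at ε]
4. k(p(0), p(0))  →  p(0)   [R1 at ε]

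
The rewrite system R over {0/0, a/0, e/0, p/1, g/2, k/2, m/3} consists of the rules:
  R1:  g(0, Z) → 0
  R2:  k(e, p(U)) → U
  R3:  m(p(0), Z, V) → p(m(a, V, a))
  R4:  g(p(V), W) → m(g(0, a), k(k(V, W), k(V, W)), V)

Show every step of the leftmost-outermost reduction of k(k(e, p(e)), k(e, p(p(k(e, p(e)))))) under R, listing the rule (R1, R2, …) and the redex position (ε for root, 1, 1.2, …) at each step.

1. k(k(e, p(e)), k(e, p(p(k(e, p(e))))))  →  k(e, k(e, p(p(k(e, p(e))))))   [R2 at 1]
2. k(e, k(e, p(p(k(e, p(e))))))  →  k(e, p(k(e, p(e))))   [R2 at 2]
3. k(e, p(k(e, p(e))))  →  k(e, p(e))   [R2 at ε]
4. k(e, p(e))  →  e   [R2 at ε]

e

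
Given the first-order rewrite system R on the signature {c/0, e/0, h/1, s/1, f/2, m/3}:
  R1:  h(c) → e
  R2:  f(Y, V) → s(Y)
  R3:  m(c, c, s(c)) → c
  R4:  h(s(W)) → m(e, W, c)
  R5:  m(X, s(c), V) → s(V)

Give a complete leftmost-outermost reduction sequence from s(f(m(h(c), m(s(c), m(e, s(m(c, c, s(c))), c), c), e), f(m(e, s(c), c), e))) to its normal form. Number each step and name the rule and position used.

1. s(f(m(h(c), m(s(c), m(e, s(m(c, c, s(c))), c), c), e), f(m(e, s(c), c), e)))  →  s(s(m(h(c), m(s(c), m(e, s(m(c, c, s(c))), c), c), e)))   [R2 at 1]
2. s(s(m(h(c), m(s(c), m(e, s(m(c, c, s(c))), c), c), e)))  →  s(s(m(e, m(s(c), m(e, s(m(c, c, s(c))), c), c), e)))   [R1 at 1.1.1]
3. s(s(m(e, m(s(c), m(e, s(m(c, c, s(c))), c), c), e)))  →  s(s(m(e, m(s(c), m(e, s(c), c), c), e)))   [R3 at 1.1.2.2.2.1]
4. s(s(m(e, m(s(c), m(e, s(c), c), c), e)))  →  s(s(m(e, m(s(c), s(c), c), e)))   [R5 at 1.1.2.2]
5. s(s(m(e, m(s(c), s(c), c), e)))  →  s(s(m(e, s(c), e)))   [R5 at 1.1.2]
6. s(s(m(e, s(c), e)))  →  s(s(s(e)))   [R5 at 1.1]

s(s(s(e)))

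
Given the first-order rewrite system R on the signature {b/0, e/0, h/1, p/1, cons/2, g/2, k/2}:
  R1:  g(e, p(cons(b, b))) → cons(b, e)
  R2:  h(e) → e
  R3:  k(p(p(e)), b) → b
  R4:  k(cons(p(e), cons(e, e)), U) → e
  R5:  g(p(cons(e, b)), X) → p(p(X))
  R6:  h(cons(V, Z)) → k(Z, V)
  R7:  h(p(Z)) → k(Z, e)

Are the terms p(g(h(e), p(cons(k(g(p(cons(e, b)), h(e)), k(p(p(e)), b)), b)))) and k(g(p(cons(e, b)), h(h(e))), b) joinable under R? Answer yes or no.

Reduce t₁ = p(g(h(e), p(cons(k(g(p(cons(e, b)), h(e)), k(p(p(e)), b)), b)))):
1. p(g(h(e), p(cons(k(g(p(cons(e, b)), h(e)), k(p(p(e)), b)), b))))  →  p(g(e, p(cons(k(g(p(cons(e, b)), h(e)), k(p(p(e)), b)), b))))   [R2 at 1.1]
2. p(g(e, p(cons(k(g(p(cons(e, b)), h(e)), k(p(p(e)), b)), b))))  →  p(g(e, p(cons(k(p(p(h(e))), k(p(p(e)), b)), b))))   [R5 at 1.2.1.1.1]
3. p(g(e, p(cons(k(p(p(h(e))), k(p(p(e)), b)), b))))  →  p(g(e, p(cons(k(p(p(e)), k(p(p(e)), b)), b))))   [R2 at 1.2.1.1.1.1.1]
4. p(g(e, p(cons(k(p(p(e)), k(p(p(e)), b)), b))))  →  p(g(e, p(cons(k(p(p(e)), b), b))))   [R3 at 1.2.1.1.2]
5. p(g(e, p(cons(k(p(p(e)), b), b))))  →  p(g(e, p(cons(b, b))))   [R3 at 1.2.1.1]
6. p(g(e, p(cons(b, b))))  →  p(cons(b, e))   [R1 at 1]

Reduce t₂ = k(g(p(cons(e, b)), h(h(e))), b):
1. k(g(p(cons(e, b)), h(h(e))), b)  →  k(p(p(h(h(e)))), b)   [R5 at 1]
2. k(p(p(h(h(e)))), b)  →  k(p(p(h(e))), b)   [R2 at 1.1.1.1]
3. k(p(p(h(e))), b)  →  k(p(p(e)), b)   [R2 at 1.1.1]
4. k(p(p(e)), b)  →  b   [R3 at ε]

no — NF(t₁) = p(cons(b, e)), NF(t₂) = b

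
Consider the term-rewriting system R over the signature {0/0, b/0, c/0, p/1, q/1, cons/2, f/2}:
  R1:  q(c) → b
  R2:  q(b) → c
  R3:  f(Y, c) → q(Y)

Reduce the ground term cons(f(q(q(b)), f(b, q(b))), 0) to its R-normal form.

cons(c, 0)

1. cons(f(q(q(b)), f(b, q(b))), 0)  →  cons(f(q(c), f(b, q(b))), 0)   [R2 at 1.1.1]
2. cons(f(q(c), f(b, q(b))), 0)  →  cons(f(b, f(b, q(b))), 0)   [R1 at 1.1]
3. cons(f(b, f(b, q(b))), 0)  →  cons(f(b, f(b, c)), 0)   [R2 at 1.2.2]
4. cons(f(b, f(b, c)), 0)  →  cons(f(b, q(b)), 0)   [R3 at 1.2]
5. cons(f(b, q(b)), 0)  →  cons(f(b, c), 0)   [R2 at 1.2]
6. cons(f(b, c), 0)  →  cons(q(b), 0)   [R3 at 1]
7. cons(q(b), 0)  →  cons(c, 0)   [R2 at 1]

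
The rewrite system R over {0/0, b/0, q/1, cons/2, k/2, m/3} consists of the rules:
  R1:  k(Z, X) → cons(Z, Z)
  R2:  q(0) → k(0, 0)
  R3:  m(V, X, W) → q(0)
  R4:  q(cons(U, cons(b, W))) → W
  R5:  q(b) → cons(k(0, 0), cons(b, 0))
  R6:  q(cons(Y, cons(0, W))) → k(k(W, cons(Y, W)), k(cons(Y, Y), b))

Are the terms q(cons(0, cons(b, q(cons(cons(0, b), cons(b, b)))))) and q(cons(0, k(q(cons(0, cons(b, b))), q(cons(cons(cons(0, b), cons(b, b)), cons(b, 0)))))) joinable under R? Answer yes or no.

Reduce t₁ = q(cons(0, cons(b, q(cons(cons(0, b), cons(b, b)))))):
1. q(cons(0, cons(b, q(cons(cons(0, b), cons(b, b))))))  →  q(cons(cons(0, b), cons(b, b)))   [R4 at ε]
2. q(cons(cons(0, b), cons(b, b)))  →  b   [R4 at ε]

Reduce t₂ = q(cons(0, k(q(cons(0, cons(b, b))), q(cons(cons(cons(0, b), cons(b, b)), cons(b, 0)))))):
1. q(cons(0, k(q(cons(0, cons(b, b))), q(cons(cons(cons(0, b), cons(b, b)), cons(b, 0))))))  →  q(cons(0, cons(q(cons(0, cons(b, b))), q(cons(0, cons(b, b))))))   [R1 at 1.2]
2. q(cons(0, cons(q(cons(0, cons(b, b))), q(cons(0, cons(b, b))))))  →  q(cons(0, cons(b, q(cons(0, cons(b, b))))))   [R4 at 1.2.1]
3. q(cons(0, cons(b, q(cons(0, cons(b, b))))))  →  q(cons(0, cons(b, b)))   [R4 at ε]
4. q(cons(0, cons(b, b)))  →  b   [R4 at ε]

yes — NF(t₁) = b, NF(t₂) = b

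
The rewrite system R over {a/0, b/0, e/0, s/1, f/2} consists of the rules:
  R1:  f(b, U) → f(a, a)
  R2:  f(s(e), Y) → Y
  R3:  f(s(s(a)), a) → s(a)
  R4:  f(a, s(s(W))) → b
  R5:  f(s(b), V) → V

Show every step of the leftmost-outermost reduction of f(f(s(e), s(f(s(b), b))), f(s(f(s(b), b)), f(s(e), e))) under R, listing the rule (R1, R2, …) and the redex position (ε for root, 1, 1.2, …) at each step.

e

1. f(f(s(e), s(f(s(b), b))), f(s(f(s(b), b)), f(s(e), e)))  →  f(s(f(s(b), b)), f(s(f(s(b), b)), f(s(e), e)))   [R2 at 1]
2. f(s(f(s(b), b)), f(s(f(s(b), b)), f(s(e), e)))  →  f(s(b), f(s(f(s(b), b)), f(s(e), e)))   [R5 at 1.1]
3. f(s(b), f(s(f(s(b), b)), f(s(e), e)))  →  f(s(f(s(b), b)), f(s(e), e))   [R5 at ε]
4. f(s(f(s(b), b)), f(s(e), e))  →  f(s(b), f(s(e), e))   [R5 at 1.1]
5. f(s(b), f(s(e), e))  →  f(s(e), e)   [R5 at ε]
6. f(s(e), e)  →  e   [R2 at ε]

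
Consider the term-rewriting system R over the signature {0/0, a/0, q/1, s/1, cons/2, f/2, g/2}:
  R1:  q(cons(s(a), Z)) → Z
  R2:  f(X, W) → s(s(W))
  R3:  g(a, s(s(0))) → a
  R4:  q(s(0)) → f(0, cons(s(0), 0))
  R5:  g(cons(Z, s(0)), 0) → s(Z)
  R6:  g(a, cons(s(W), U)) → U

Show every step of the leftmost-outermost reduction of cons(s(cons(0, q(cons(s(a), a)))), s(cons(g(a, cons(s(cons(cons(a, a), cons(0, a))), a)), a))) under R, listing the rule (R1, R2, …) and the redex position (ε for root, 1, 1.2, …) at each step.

cons(s(cons(0, a)), s(cons(a, a)))

1. cons(s(cons(0, q(cons(s(a), a)))), s(cons(g(a, cons(s(cons(cons(a, a), cons(0, a))), a)), a)))  →  cons(s(cons(0, a)), s(cons(g(a, cons(s(cons(cons(a, a), cons(0, a))), a)), a)))   [R1 at 1.1.2]
2. cons(s(cons(0, a)), s(cons(g(a, cons(s(cons(cons(a, a), cons(0, a))), a)), a)))  →  cons(s(cons(0, a)), s(cons(a, a)))   [R6 at 2.1.1]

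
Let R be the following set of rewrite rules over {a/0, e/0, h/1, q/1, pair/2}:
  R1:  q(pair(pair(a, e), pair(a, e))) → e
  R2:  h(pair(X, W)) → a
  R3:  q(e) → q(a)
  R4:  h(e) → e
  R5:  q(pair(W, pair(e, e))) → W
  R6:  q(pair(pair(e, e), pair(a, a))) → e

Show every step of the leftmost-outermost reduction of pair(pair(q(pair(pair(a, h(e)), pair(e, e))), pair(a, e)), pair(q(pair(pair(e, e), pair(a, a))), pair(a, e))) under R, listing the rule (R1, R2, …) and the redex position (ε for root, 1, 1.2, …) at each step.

1. pair(pair(q(pair(pair(a, h(e)), pair(e, e))), pair(a, e)), pair(q(pair(pair(e, e), pair(a, a))), pair(a, e)))  →  pair(pair(pair(a, h(e)), pair(a, e)), pair(q(pair(pair(e, e), pair(a, a))), pair(a, e)))   [R5 at 1.1]
2. pair(pair(pair(a, h(e)), pair(a, e)), pair(q(pair(pair(e, e), pair(a, a))), pair(a, e)))  →  pair(pair(pair(a, e), pair(a, e)), pair(q(pair(pair(e, e), pair(a, a))), pair(a, e)))   [R4 at 1.1.2]
3. pair(pair(pair(a, e), pair(a, e)), pair(q(pair(pair(e, e), pair(a, a))), pair(a, e)))  →  pair(pair(pair(a, e), pair(a, e)), pair(e, pair(a, e)))   [R6 at 2.1]

pair(pair(pair(a, e), pair(a, e)), pair(e, pair(a, e)))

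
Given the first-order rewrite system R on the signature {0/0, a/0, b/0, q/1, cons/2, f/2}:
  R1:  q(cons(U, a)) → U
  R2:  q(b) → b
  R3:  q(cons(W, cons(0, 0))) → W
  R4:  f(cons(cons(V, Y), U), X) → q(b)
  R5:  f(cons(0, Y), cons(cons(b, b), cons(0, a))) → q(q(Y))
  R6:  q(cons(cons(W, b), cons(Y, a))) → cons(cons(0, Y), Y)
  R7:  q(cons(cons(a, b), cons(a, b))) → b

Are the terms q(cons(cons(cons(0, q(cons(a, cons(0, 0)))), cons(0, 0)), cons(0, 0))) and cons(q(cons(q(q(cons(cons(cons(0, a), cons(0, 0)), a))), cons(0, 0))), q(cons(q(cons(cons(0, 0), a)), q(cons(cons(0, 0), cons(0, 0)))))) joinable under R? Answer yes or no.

yes — NF(t₁) = cons(cons(0, a), cons(0, 0)), NF(t₂) = cons(cons(0, a), cons(0, 0))

Reduce t₁ = q(cons(cons(cons(0, q(cons(a, cons(0, 0)))), cons(0, 0)), cons(0, 0))):
1. q(cons(cons(cons(0, q(cons(a, cons(0, 0)))), cons(0, 0)), cons(0, 0)))  →  cons(cons(0, q(cons(a, cons(0, 0)))), cons(0, 0))   [R3 at ε]
2. cons(cons(0, q(cons(a, cons(0, 0)))), cons(0, 0))  →  cons(cons(0, a), cons(0, 0))   [R3 at 1.2]

Reduce t₂ = cons(q(cons(q(q(cons(cons(cons(0, a), cons(0, 0)), a))), cons(0, 0))), q(cons(q(cons(cons(0, 0), a)), q(cons(cons(0, 0), cons(0, 0)))))):
1. cons(q(cons(q(q(cons(cons(cons(0, a), cons(0, 0)), a))), cons(0, 0))), q(cons(q(cons(cons(0, 0), a)), q(cons(cons(0, 0), cons(0, 0))))))  →  cons(q(q(cons(cons(cons(0, a), cons(0, 0)), a))), q(cons(q(cons(cons(0, 0), a)), q(cons(cons(0, 0), cons(0, 0))))))   [R3 at 1]
2. cons(q(q(cons(cons(cons(0, a), cons(0, 0)), a))), q(cons(q(cons(cons(0, 0), a)), q(cons(cons(0, 0), cons(0, 0))))))  →  cons(q(cons(cons(0, a), cons(0, 0))), q(cons(q(cons(cons(0, 0), a)), q(cons(cons(0, 0), cons(0, 0))))))   [R1 at 1.1]
3. cons(q(cons(cons(0, a), cons(0, 0))), q(cons(q(cons(cons(0, 0), a)), q(cons(cons(0, 0), cons(0, 0))))))  →  cons(cons(0, a), q(cons(q(cons(cons(0, 0), a)), q(cons(cons(0, 0), cons(0, 0))))))   [R3 at 1]
4. cons(cons(0, a), q(cons(q(cons(cons(0, 0), a)), q(cons(cons(0, 0), cons(0, 0))))))  →  cons(cons(0, a), q(cons(cons(0, 0), q(cons(cons(0, 0), cons(0, 0))))))   [R1 at 2.1.1]
5. cons(cons(0, a), q(cons(cons(0, 0), q(cons(cons(0, 0), cons(0, 0))))))  →  cons(cons(0, a), q(cons(cons(0, 0), cons(0, 0))))   [R3 at 2.1.2]
6. cons(cons(0, a), q(cons(cons(0, 0), cons(0, 0))))  →  cons(cons(0, a), cons(0, 0))   [R3 at 2]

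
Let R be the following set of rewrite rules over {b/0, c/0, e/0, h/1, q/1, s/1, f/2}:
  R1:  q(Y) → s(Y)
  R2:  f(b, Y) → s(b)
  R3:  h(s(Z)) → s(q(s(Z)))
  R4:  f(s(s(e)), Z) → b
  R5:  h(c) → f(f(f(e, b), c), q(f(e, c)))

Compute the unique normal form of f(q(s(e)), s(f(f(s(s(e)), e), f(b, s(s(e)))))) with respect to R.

1. f(q(s(e)), s(f(f(s(s(e)), e), f(b, s(s(e))))))  →  f(s(s(e)), s(f(f(s(s(e)), e), f(b, s(s(e))))))   [R1 at 1]
2. f(s(s(e)), s(f(f(s(s(e)), e), f(b, s(s(e))))))  →  b   [R4 at ε]

b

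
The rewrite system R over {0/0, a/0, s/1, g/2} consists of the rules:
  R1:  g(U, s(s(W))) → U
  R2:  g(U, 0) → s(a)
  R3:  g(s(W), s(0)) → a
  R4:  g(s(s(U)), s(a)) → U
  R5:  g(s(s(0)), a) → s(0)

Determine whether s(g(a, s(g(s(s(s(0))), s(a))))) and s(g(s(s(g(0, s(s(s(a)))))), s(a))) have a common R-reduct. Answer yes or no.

no — NF(t₁) = s(a), NF(t₂) = s(0)

Reduce t₁ = s(g(a, s(g(s(s(s(0))), s(a))))):
1. s(g(a, s(g(s(s(s(0))), s(a)))))  →  s(g(a, s(s(0))))   [R4 at 1.2.1]
2. s(g(a, s(s(0))))  →  s(a)   [R1 at 1]

Reduce t₂ = s(g(s(s(g(0, s(s(s(a)))))), s(a))):
1. s(g(s(s(g(0, s(s(s(a)))))), s(a)))  →  s(g(0, s(s(s(a)))))   [R4 at 1]
2. s(g(0, s(s(s(a)))))  →  s(0)   [R1 at 1]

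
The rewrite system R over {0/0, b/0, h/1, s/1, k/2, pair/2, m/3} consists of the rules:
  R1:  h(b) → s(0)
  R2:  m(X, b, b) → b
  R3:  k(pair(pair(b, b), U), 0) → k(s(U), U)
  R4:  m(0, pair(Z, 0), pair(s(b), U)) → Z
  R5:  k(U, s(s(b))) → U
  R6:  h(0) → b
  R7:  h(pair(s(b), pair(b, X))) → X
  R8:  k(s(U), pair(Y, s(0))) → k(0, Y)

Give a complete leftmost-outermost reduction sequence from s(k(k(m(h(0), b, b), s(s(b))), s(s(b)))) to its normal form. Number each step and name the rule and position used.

s(b)

1. s(k(k(m(h(0), b, b), s(s(b))), s(s(b))))  →  s(k(m(h(0), b, b), s(s(b))))   [R5 at 1]
2. s(k(m(h(0), b, b), s(s(b))))  →  s(m(h(0), b, b))   [R5 at 1]
3. s(m(h(0), b, b))  →  s(b)   [R2 at 1]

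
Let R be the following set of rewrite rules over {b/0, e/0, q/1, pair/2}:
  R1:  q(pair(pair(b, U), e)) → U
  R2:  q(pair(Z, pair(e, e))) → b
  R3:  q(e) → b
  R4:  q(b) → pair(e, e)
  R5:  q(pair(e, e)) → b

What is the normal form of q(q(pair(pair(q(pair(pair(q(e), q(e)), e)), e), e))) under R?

1. q(q(pair(pair(q(pair(pair(q(e), q(e)), e)), e), e)))  →  q(q(pair(pair(q(pair(pair(b, q(e)), e)), e), e)))   [R3 at 1.1.1.1.1.1.1]
2. q(q(pair(pair(q(pair(pair(b, q(e)), e)), e), e)))  →  q(q(pair(pair(q(e), e), e)))   [R1 at 1.1.1.1]
3. q(q(pair(pair(q(e), e), e)))  →  q(q(pair(pair(b, e), e)))   [R3 at 1.1.1.1]
4. q(q(pair(pair(b, e), e)))  →  q(e)   [R1 at 1]
5. q(e)  →  b   [R3 at ε]

b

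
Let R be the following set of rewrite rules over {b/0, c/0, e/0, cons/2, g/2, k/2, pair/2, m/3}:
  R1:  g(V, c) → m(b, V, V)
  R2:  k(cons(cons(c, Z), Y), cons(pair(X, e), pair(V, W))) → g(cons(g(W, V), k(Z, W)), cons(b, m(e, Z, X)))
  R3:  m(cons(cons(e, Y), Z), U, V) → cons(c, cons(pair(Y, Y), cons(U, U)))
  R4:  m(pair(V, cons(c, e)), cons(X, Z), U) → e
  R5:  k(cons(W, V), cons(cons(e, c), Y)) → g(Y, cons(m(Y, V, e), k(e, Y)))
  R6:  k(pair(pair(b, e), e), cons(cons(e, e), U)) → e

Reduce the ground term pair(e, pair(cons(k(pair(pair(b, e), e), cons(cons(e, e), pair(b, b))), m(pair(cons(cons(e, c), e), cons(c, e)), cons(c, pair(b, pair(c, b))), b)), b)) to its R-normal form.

pair(e, pair(cons(e, e), b))

1. pair(e, pair(cons(k(pair(pair(b, e), e), cons(cons(e, e), pair(b, b))), m(pair(cons(cons(e, c), e), cons(c, e)), cons(c, pair(b, pair(c, b))), b)), b))  →  pair(e, pair(cons(e, m(pair(cons(cons(e, c), e), cons(c, e)), cons(c, pair(b, pair(c, b))), b)), b))   [R6 at 2.1.1]
2. pair(e, pair(cons(e, m(pair(cons(cons(e, c), e), cons(c, e)), cons(c, pair(b, pair(c, b))), b)), b))  →  pair(e, pair(cons(e, e), b))   [R4 at 2.1.2]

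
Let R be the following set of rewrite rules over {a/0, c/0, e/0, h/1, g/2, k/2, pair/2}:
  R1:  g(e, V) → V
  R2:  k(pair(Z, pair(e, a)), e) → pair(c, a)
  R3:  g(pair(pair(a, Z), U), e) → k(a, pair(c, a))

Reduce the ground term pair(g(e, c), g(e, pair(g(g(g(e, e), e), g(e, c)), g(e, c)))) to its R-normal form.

pair(c, pair(c, c))

1. pair(g(e, c), g(e, pair(g(g(g(e, e), e), g(e, c)), g(e, c))))  →  pair(c, g(e, pair(g(g(g(e, e), e), g(e, c)), g(e, c))))   [R1 at 1]
2. pair(c, g(e, pair(g(g(g(e, e), e), g(e, c)), g(e, c))))  →  pair(c, pair(g(g(g(e, e), e), g(e, c)), g(e, c)))   [R1 at 2]
3. pair(c, pair(g(g(g(e, e), e), g(e, c)), g(e, c)))  →  pair(c, pair(g(g(e, e), g(e, c)), g(e, c)))   [R1 at 2.1.1.1]
4. pair(c, pair(g(g(e, e), g(e, c)), g(e, c)))  →  pair(c, pair(g(e, g(e, c)), g(e, c)))   [R1 at 2.1.1]
5. pair(c, pair(g(e, g(e, c)), g(e, c)))  →  pair(c, pair(g(e, c), g(e, c)))   [R1 at 2.1]
6. pair(c, pair(g(e, c), g(e, c)))  →  pair(c, pair(c, g(e, c)))   [R1 at 2.1]
7. pair(c, pair(c, g(e, c)))  →  pair(c, pair(c, c))   [R1 at 2.2]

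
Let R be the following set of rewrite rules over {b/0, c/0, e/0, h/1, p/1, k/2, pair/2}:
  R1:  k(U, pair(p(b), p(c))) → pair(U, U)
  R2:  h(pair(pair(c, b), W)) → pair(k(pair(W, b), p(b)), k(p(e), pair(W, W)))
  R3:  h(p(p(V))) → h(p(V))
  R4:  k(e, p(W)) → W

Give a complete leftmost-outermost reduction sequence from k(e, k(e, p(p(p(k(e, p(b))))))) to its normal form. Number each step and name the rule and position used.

p(b)

1. k(e, k(e, p(p(p(k(e, p(b)))))))  →  k(e, p(p(k(e, p(b)))))   [R4 at 2]
2. k(e, p(p(k(e, p(b)))))  →  p(k(e, p(b)))   [R4 at ε]
3. p(k(e, p(b)))  →  p(b)   [R4 at 1]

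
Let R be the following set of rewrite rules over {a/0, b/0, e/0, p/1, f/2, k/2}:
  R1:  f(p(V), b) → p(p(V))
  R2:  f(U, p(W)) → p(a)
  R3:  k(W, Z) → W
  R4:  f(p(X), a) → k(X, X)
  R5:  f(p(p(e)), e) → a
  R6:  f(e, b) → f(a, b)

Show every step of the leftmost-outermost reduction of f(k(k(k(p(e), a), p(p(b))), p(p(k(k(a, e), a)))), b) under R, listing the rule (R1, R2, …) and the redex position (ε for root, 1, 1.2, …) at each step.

p(p(e))

1. f(k(k(k(p(e), a), p(p(b))), p(p(k(k(a, e), a)))), b)  →  f(k(k(p(e), a), p(p(b))), b)   [R3 at 1]
2. f(k(k(p(e), a), p(p(b))), b)  →  f(k(p(e), a), b)   [R3 at 1]
3. f(k(p(e), a), b)  →  f(p(e), b)   [R3 at 1]
4. f(p(e), b)  →  p(p(e))   [R1 at ε]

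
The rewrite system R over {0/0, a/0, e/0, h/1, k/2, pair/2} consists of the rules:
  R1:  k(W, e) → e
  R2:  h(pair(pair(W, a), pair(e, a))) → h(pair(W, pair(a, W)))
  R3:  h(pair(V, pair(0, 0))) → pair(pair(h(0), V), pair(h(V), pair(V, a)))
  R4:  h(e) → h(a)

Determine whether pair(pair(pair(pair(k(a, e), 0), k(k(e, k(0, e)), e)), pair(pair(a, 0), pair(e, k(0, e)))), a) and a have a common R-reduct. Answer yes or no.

Reduce t₁ = pair(pair(pair(pair(k(a, e), 0), k(k(e, k(0, e)), e)), pair(pair(a, 0), pair(e, k(0, e)))), a):
1. pair(pair(pair(pair(k(a, e), 0), k(k(e, k(0, e)), e)), pair(pair(a, 0), pair(e, k(0, e)))), a)  →  pair(pair(pair(pair(e, 0), k(k(e, k(0, e)), e)), pair(pair(a, 0), pair(e, k(0, e)))), a)   [R1 at 1.1.1.1]
2. pair(pair(pair(pair(e, 0), k(k(e, k(0, e)), e)), pair(pair(a, 0), pair(e, k(0, e)))), a)  →  pair(pair(pair(pair(e, 0), e), pair(pair(a, 0), pair(e, k(0, e)))), a)   [R1 at 1.1.2]
3. pair(pair(pair(pair(e, 0), e), pair(pair(a, 0), pair(e, k(0, e)))), a)  →  pair(pair(pair(pair(e, 0), e), pair(pair(a, 0), pair(e, e))), a)   [R1 at 1.2.2.2]

Reduce t₂ = a:

no — NF(t₁) = pair(pair(pair(pair(e, 0), e), pair(pair(a, 0), pair(e, e))), a), NF(t₂) = a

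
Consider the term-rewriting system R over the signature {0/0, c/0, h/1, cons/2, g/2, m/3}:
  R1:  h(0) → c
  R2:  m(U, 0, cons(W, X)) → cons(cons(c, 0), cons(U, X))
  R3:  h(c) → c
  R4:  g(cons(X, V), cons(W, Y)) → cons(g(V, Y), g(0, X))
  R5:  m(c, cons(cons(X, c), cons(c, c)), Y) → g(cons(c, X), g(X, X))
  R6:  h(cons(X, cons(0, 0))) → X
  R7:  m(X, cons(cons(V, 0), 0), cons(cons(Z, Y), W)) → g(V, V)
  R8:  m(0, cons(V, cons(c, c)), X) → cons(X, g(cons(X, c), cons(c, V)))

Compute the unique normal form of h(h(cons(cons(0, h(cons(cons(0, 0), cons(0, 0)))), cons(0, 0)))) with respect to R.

0

1. h(h(cons(cons(0, h(cons(cons(0, 0), cons(0, 0)))), cons(0, 0))))  →  h(cons(0, h(cons(cons(0, 0), cons(0, 0)))))   [R6 at 1]
2. h(cons(0, h(cons(cons(0, 0), cons(0, 0)))))  →  h(cons(0, cons(0, 0)))   [R6 at 1.2]
3. h(cons(0, cons(0, 0)))  →  0   [R6 at ε]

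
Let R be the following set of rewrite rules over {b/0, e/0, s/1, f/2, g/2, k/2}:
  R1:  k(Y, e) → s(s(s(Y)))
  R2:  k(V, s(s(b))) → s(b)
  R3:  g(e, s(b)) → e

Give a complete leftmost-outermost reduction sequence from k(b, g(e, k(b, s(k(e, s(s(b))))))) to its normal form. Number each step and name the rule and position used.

s(s(s(b)))

1. k(b, g(e, k(b, s(k(e, s(s(b)))))))  →  k(b, g(e, k(b, s(s(b)))))   [R2 at 2.2.2.1]
2. k(b, g(e, k(b, s(s(b)))))  →  k(b, g(e, s(b)))   [R2 at 2.2]
3. k(b, g(e, s(b)))  →  k(b, e)   [R3 at 2]
4. k(b, e)  →  s(s(s(b)))   [R1 at ε]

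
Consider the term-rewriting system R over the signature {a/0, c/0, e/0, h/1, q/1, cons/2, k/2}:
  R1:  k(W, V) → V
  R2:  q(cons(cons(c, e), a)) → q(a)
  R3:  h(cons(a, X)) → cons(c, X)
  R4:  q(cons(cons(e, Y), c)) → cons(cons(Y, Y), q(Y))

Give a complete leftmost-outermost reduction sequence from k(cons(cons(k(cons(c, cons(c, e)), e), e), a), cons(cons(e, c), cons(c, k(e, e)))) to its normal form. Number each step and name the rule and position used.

1. k(cons(cons(k(cons(c, cons(c, e)), e), e), a), cons(cons(e, c), cons(c, k(e, e))))  →  cons(cons(e, c), cons(c, k(e, e)))   [R1 at ε]
2. cons(cons(e, c), cons(c, k(e, e)))  →  cons(cons(e, c), cons(c, e))   [R1 at 2.2]

cons(cons(e, c), cons(c, e))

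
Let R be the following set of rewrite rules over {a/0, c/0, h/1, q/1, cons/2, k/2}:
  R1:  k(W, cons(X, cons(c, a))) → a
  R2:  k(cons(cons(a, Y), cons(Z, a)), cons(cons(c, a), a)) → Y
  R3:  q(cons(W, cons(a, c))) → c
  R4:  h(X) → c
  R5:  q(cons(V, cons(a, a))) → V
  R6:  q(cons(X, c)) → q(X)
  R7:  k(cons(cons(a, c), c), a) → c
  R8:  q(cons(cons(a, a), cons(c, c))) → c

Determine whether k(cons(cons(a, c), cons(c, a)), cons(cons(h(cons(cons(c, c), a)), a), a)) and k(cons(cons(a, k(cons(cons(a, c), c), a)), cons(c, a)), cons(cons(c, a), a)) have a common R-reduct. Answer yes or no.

yes — NF(t₁) = c, NF(t₂) = c

Reduce t₁ = k(cons(cons(a, c), cons(c, a)), cons(cons(h(cons(cons(c, c), a)), a), a)):
1. k(cons(cons(a, c), cons(c, a)), cons(cons(h(cons(cons(c, c), a)), a), a))  →  k(cons(cons(a, c), cons(c, a)), cons(cons(c, a), a))   [R4 at 2.1.1]
2. k(cons(cons(a, c), cons(c, a)), cons(cons(c, a), a))  →  c   [R2 at ε]

Reduce t₂ = k(cons(cons(a, k(cons(cons(a, c), c), a)), cons(c, a)), cons(cons(c, a), a)):
1. k(cons(cons(a, k(cons(cons(a, c), c), a)), cons(c, a)), cons(cons(c, a), a))  →  k(cons(cons(a, c), c), a)   [R2 at ε]
2. k(cons(cons(a, c), c), a)  →  c   [R7 at ε]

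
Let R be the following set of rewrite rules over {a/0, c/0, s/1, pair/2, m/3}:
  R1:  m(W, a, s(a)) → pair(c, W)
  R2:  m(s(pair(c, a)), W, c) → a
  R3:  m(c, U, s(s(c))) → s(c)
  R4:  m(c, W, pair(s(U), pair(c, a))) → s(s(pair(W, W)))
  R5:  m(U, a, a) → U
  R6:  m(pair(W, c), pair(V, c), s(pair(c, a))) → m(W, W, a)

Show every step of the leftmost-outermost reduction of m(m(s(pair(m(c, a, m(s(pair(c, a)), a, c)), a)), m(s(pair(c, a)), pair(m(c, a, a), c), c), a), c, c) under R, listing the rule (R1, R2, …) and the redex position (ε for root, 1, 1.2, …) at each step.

1. m(m(s(pair(m(c, a, m(s(pair(c, a)), a, c)), a)), m(s(pair(c, a)), pair(m(c, a, a), c), c), a), c, c)  →  m(m(s(pair(m(c, a, a), a)), m(s(pair(c, a)), pair(m(c, a, a), c), c), a), c, c)   [R2 at 1.1.1.1.3]
2. m(m(s(pair(m(c, a, a), a)), m(s(pair(c, a)), pair(m(c, a, a), c), c), a), c, c)  →  m(m(s(pair(c, a)), m(s(pair(c, a)), pair(m(c, a, a), c), c), a), c, c)   [R5 at 1.1.1.1]
3. m(m(s(pair(c, a)), m(s(pair(c, a)), pair(m(c, a, a), c), c), a), c, c)  →  m(m(s(pair(c, a)), a, a), c, c)   [R2 at 1.2]
4. m(m(s(pair(c, a)), a, a), c, c)  →  m(s(pair(c, a)), c, c)   [R5 at 1]
5. m(s(pair(c, a)), c, c)  →  a   [R2 at ε]

a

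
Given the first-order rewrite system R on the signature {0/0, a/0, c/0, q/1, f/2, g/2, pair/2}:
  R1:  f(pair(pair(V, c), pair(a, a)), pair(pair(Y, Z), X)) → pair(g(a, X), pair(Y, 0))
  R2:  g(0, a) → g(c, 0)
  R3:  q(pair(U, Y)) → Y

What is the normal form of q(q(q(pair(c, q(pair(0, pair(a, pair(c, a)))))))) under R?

a

1. q(q(q(pair(c, q(pair(0, pair(a, pair(c, a))))))))  →  q(q(q(pair(0, pair(a, pair(c, a))))))   [R3 at 1.1]
2. q(q(q(pair(0, pair(a, pair(c, a))))))  →  q(q(pair(a, pair(c, a))))   [R3 at 1.1]
3. q(q(pair(a, pair(c, a))))  →  q(pair(c, a))   [R3 at 1]
4. q(pair(c, a))  →  a   [R3 at ε]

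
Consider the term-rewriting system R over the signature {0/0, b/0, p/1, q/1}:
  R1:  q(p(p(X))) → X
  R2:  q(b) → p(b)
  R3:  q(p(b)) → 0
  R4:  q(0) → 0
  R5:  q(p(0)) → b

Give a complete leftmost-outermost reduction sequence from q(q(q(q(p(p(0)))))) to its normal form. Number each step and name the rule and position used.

1. q(q(q(q(p(p(0))))))  →  q(q(q(0)))   [R1 at 1.1.1]
2. q(q(q(0)))  →  q(q(0))   [R4 at 1.1]
3. q(q(0))  →  q(0)   [R4 at 1]
4. q(0)  →  0   [R4 at ε]

0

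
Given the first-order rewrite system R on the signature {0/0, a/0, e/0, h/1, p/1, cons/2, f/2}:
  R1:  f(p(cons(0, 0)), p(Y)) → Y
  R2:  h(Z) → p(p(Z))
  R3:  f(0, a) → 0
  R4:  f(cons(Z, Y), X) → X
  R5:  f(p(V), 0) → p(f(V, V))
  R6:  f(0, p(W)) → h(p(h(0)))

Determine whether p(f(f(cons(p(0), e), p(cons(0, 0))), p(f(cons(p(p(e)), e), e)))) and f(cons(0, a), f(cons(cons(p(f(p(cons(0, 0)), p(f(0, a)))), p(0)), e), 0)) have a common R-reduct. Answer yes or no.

no — NF(t₁) = p(e), NF(t₂) = 0

Reduce t₁ = p(f(f(cons(p(0), e), p(cons(0, 0))), p(f(cons(p(p(e)), e), e)))):
1. p(f(f(cons(p(0), e), p(cons(0, 0))), p(f(cons(p(p(e)), e), e))))  →  p(f(p(cons(0, 0)), p(f(cons(p(p(e)), e), e))))   [R4 at 1.1]
2. p(f(p(cons(0, 0)), p(f(cons(p(p(e)), e), e))))  →  p(f(cons(p(p(e)), e), e))   [R1 at 1]
3. p(f(cons(p(p(e)), e), e))  →  p(e)   [R4 at 1]

Reduce t₂ = f(cons(0, a), f(cons(cons(p(f(p(cons(0, 0)), p(f(0, a)))), p(0)), e), 0)):
1. f(cons(0, a), f(cons(cons(p(f(p(cons(0, 0)), p(f(0, a)))), p(0)), e), 0))  →  f(cons(cons(p(f(p(cons(0, 0)), p(f(0, a)))), p(0)), e), 0)   [R4 at ε]
2. f(cons(cons(p(f(p(cons(0, 0)), p(f(0, a)))), p(0)), e), 0)  →  0   [R4 at ε]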